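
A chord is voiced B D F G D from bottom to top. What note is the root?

Reordering B, D, F, G into stacked thirds gives G–B–D–F; the bottom of that stack, G, is the root.

G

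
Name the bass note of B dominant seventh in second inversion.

F#

The fifth of B dominant seventh (B–D#–F#–A) is F#; that is the bass in second inversion.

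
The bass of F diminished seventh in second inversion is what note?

Cb

F diminished seventh is F–Ab–Cb–Ebb. Second inversion places the fifth in the bass: Cb.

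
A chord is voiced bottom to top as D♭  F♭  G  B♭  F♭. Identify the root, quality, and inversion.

G diminished seventh, second inversion

The distinct note names are Db, Fb, G, Bb. Stacked in thirds they read G–Bb–Db–Fb, which is a diminished seventh chord on G.
Db is the fifth of G diminished seventh; fifth in the bass means second inversion (figured bass 4/3).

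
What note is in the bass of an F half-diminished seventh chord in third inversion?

Eb

In third inversion the seventh is lowest. For F half-diminished seventh (F–Ab–Cb–Eb) that is Eb.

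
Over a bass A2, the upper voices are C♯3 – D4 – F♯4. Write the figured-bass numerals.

4/3

The notes A, C#, D, F# stack in thirds as D–F#–A–C# — a D major seventh chord. The bass A is the fifth, so this is second inversion: figured 4/3.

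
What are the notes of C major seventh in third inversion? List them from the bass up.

B, C, E, G

Spelling C major seventh: C–E–G–B. In third inversion the seventh is bass, giving B, C, E, G from the bottom.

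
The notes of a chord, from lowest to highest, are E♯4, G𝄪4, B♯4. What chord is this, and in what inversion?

The pitch classes E#, G##, B# arrange in thirds as E#–G##–B#: an E# major triad.
E# is the root of E# major; root in the bass means root position (figured bass 5/3).

E# major, root position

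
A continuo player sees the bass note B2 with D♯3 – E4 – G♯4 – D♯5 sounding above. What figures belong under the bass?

4/3

The notes B, D#, E, G# stack in thirds as E–G#–B–D# — an E major seventh chord. The bass B is the fifth, so this is second inversion: figured 4/3.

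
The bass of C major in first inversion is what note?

The third of C major (C–E–G) is E; that is the bass in first inversion.

E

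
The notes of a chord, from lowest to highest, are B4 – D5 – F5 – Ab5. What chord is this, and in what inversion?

The distinct note names are B, D, F, Ab. Stacked in thirds they read B–D–F–Ab, which is a diminished seventh chord on B.
With the root (B) in the bass, the chord is in root position (figured bass 7).

B diminished seventh, root position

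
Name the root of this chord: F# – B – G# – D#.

F#, B, G#, D# are the tones of a G# minor seventh chord (G#–B–D#–F#), making G# the root.

G#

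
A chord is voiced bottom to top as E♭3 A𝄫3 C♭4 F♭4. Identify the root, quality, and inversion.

The distinct note names are Eb, Abb, Cb, Fb. Stacked in thirds they read Fb–Abb–Cb–Eb, which is a minor-major seventh chord on Fb.
The lowest note is Eb, the seventh of the chord, so this is third inversion (figured bass 4/2).

Fb minor-major seventh, third inversion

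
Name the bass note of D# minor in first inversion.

F#

D# minor is D#–F#–A#. First inversion places the third in the bass: F#.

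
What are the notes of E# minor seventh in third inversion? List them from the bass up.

D#, E#, G#, B#

E# minor seventh is E#–G#–B#–D#. Third inversion puts the seventh (D#) in the bass, with the remaining tones above: D#, E#, G#, B#.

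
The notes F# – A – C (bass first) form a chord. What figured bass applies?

5/3

The notes F#, A, C stack in thirds as F#–A–C — an F# diminished triad. The bass F# is the root, so this is root position: figured 5/3.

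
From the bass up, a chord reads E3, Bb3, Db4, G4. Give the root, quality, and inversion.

Reducing to letter names: E, Bb, Db, G. These stack in thirds as E–G–Bb–Db — an E diminished seventh chord.
With the root (E) in the bass, the chord is in root position (figured bass 7).

E diminished seventh, root position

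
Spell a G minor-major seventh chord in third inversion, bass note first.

The chord tones are G–Bb–D–F#. With the seventh (F#) lowest for third inversion: F#, G, Bb, D.

F#, G, Bb, D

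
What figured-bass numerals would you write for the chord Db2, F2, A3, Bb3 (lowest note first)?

6/5

The notes Db, F, A, Bb stack in thirds as Bb–Db–F–A — a Bb minor-major seventh chord. The bass Db is the third, so this is first inversion: figured 6/5.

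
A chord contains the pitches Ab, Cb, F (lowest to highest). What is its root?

F

The distinct letter names are Ab, Cb, F. Arranged as a stack of thirds they read F–Ab–Cb, so F is the root (an F diminished triad).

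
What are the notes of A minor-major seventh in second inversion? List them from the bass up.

Spelling A minor-major seventh: A–C–E–G#. In second inversion the fifth is bass, giving E, G#, A, C from the bottom.

E, G#, A, C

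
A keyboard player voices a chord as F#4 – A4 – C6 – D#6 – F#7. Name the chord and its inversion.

D# diminished seventh, first inversion

Reducing to letter names: F#, A, C, D#. These stack in thirds as D#–F#–A–C — a D# diminished seventh chord.
The lowest note is F#, the third of the chord, so this is first inversion (figured bass 6/5).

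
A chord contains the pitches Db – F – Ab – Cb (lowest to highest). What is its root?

The distinct letter names are Db, F, Ab, Cb. Arranged as a stack of thirds they read Db–F–Ab–Cb, so Db is the root (a Db dominant seventh chord).

Db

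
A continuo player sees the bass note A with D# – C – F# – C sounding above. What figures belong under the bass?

The notes A, D#, C, F# stack in thirds as D#–F#–A–C — a D# diminished seventh chord. The bass A is the fifth, so this is second inversion: figured 4/3.

4/3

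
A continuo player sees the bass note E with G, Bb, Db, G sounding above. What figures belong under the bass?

7

The notes E, G, Bb, Db stack in thirds as E–G–Bb–Db — an E diminished seventh chord. The bass E is the root, so this is root position: figured 7.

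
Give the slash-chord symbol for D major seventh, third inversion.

Dmaj7/C#

Third inversion of D major seventh has the seventh (C#) in the bass. As a slash chord: Dmaj7/C#.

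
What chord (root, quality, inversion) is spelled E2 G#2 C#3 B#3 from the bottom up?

Reducing to letter names: E, G#, C#, B#. These stack in thirds as C#–E–G#–B# — a C# minor-major seventh chord.
The lowest note is E, the third of the chord, so this is first inversion (figured bass 6/5).

C# minor-major seventh, first inversion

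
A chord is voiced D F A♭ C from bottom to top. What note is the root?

D

D, F, Ab, C are the tones of a D half-diminished seventh chord (D–F–Ab–C), making D the root.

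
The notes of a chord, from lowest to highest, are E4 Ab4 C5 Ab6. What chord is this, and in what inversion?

Ab augmented, second inversion

The pitch classes E, Ab, C arrange in thirds as Ab–C–E: an Ab augmented triad.
The lowest note is E, the fifth of the chord, so this is second inversion (figured bass 6/4).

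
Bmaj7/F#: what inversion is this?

second inversion

Bmaj7/F# means B major seventh with F# in the bass. F# is the fifth of B major seventh (B–D#–F#–A#), so this is second inversion.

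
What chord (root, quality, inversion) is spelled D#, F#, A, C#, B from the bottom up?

The distinct note names are D#, F#, A, C#, B. Stacked in thirds they read B–D#–F#–A–C#, which is a dominant ninth chord on B.
The lowest note is D#, the third of the chord, so this is first inversion.

B dominant ninth, first inversion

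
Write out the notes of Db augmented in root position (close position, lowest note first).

Db, F, A

The chord tones are Db–F–A. With the root (Db) lowest for root position: Db, F, A.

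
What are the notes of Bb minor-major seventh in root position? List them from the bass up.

Bb, Db, F, A

The chord tones are Bb–Db–F–A. With the root (Bb) lowest for root position: Bb, Db, F, A.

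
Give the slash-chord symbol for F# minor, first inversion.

F#m/A

First inversion of F# minor has the third (A) in the bass. As a slash chord: F#m/A.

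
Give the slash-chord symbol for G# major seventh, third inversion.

G#maj7/F##

Third inversion of G# major seventh has the seventh (F##) in the bass. As a slash chord: G#maj7/F##.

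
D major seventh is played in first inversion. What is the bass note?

D major seventh is D–F#–A–C#. First inversion places the third in the bass: F#.

F#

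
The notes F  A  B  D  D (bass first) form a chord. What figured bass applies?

4/3

The notes F, A, B, D stack in thirds as B–D–F–A — a B half-diminished seventh chord. The bass F is the fifth, so this is second inversion: figured 4/3.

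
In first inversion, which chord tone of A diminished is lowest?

C

In first inversion the third is lowest. For A diminished (A–C–Eb) that is C.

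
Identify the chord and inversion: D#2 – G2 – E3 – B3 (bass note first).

E minor-major seventh, third inversion

Reducing to letter names: D#, G, E, B. These stack in thirds as E–G–B–D# — an E minor-major seventh chord.
D# is the seventh of E minor-major seventh; seventh in the bass means third inversion (figured bass 4/2).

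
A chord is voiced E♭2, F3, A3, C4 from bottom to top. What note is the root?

Eb, F, A, C are the tones of an F dominant seventh chord (F–A–C–Eb), making F the root.

F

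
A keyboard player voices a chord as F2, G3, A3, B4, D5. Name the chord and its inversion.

The distinct note names are F, G, A, B, D. Stacked in thirds they read G–B–D–F–A, which is a dominant ninth chord on G.
The lowest note is F, the seventh of the chord, so this is third inversion.

G dominant ninth, third inversion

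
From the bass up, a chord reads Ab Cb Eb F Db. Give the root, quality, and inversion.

The distinct note names are Ab, Cb, Eb, F, Db. Stacked in thirds they read Db–F–Ab–Cb–Eb, which is a dominant ninth chord on Db.
The lowest note is Ab, the fifth of the chord, so this is second inversion.

Db dominant ninth, second inversion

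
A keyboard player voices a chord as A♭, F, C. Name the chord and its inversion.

F minor, first inversion

The pitch classes Ab, F, C arrange in thirds as F–Ab–C: an F minor triad.
The lowest note is Ab, the third of the chord, so this is first inversion (figured bass 6).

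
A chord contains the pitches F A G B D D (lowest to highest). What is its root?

G

The distinct letter names are F, A, G, B, D. Arranged as a stack of thirds they read G–B–D–F–A, so G is the root (a G dominant ninth chord).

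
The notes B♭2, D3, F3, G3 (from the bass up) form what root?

The distinct letter names are Bb, D, F, G. Arranged as a stack of thirds they read G–Bb–D–F, so G is the root (a G minor seventh chord).

G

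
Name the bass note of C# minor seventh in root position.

In root position the root is lowest. For C# minor seventh (C#–E–G#–B) that is C#.

C#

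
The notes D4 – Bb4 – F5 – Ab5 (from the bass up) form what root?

Bb

Reordering D, Bb, F, Ab into stacked thirds gives Bb–D–F–Ab; the bottom of that stack, Bb, is the root.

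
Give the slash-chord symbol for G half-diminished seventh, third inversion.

Third inversion of G half-diminished seventh has the seventh (F) in the bass. As a slash chord: Gø7/F.

Gø7/F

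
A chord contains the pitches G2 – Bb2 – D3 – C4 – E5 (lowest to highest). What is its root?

C

The distinct letter names are G, Bb, D, C, E. Arranged as a stack of thirds they read C–E–G–Bb–D, so C is the root (a C dominant ninth chord).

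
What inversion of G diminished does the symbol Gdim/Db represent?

Gdim/Db means G diminished with Db in the bass. Db is the fifth of G diminished (G–Bb–Db), so this is second inversion.

second inversion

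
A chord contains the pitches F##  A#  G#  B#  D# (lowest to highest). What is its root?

G#

F##, A#, G#, B#, D# are the tones of a G# major ninth chord (G#–B#–D#–F##–A#), making G# the root.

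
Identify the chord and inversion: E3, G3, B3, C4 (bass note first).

The pitch classes E, G, B, C arrange in thirds as C–E–G–B: a C major seventh chord.
The lowest note is E, the third of the chord, so this is first inversion (figured bass 6/5).

C major seventh, first inversion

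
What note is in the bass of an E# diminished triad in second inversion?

In second inversion the fifth is lowest. For E# diminished (E#–G#–B) that is B.

B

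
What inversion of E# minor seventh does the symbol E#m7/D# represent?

third inversion

E#m7/D# means E# minor seventh with D# in the bass. D# is the seventh of E# minor seventh (E#–G#–B#–D#), so this is third inversion.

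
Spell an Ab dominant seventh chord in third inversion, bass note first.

Gb, Ab, C, Eb

The chord tones are Ab–C–Eb–Gb. With the seventh (Gb) lowest for third inversion: Gb, Ab, C, Eb.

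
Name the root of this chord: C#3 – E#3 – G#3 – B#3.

C#

C#, E#, G#, B# are the tones of a C# major seventh chord (C#–E#–G#–B#), making C# the root.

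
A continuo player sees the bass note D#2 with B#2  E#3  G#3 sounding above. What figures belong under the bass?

The notes D#, B#, E#, G# stack in thirds as E#–G#–B#–D# — an E# minor seventh chord. The bass D# is the seventh, so this is third inversion: figured 4/2.

4/2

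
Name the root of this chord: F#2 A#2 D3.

D

Reordering F#, A#, D into stacked thirds gives D–F#–A#; the bottom of that stack, D, is the root.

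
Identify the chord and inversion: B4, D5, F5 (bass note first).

Reducing to letter names: B, D, F. These stack in thirds as B–D–F — a B diminished triad.
The lowest note is B, the root of the chord, so this is root position (figured bass 5/3).

B diminished, root position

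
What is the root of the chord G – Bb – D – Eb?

G, Bb, D, Eb are the tones of an Eb major seventh chord (Eb–G–Bb–D), making Eb the root.

Eb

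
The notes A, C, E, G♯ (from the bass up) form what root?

A

A, C, E, G# are the tones of an A minor-major seventh chord (A–C–E–G#), making A the root.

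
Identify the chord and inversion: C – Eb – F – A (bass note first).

F dominant seventh, second inversion

The pitch classes C, Eb, F, A arrange in thirds as F–A–C–Eb: an F dominant seventh chord.
C is the fifth of F dominant seventh; fifth in the bass means second inversion (figured bass 4/3).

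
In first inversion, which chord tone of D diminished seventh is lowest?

D diminished seventh is D–F–Ab–Cb. First inversion places the third in the bass: F.

F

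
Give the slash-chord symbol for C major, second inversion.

Second inversion of C major has the fifth (G) in the bass. As a slash chord: CM/G.

CM/G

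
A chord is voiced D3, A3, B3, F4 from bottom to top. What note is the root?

B

The distinct letter names are D, A, B, F. Arranged as a stack of thirds they read B–D–F–A, so B is the root (a B half-diminished seventh chord).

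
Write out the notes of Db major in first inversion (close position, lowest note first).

F, Ab, Db

The chord tones are Db–F–Ab. With the third (F) lowest for first inversion: F, Ab, Db.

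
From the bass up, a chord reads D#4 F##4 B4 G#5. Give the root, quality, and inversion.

Reducing to letter names: D#, F##, B, G#. These stack in thirds as G#–B–D#–F## — a G# minor-major seventh chord.
D# is the fifth of G# minor-major seventh; fifth in the bass means second inversion (figured bass 4/3).

G# minor-major seventh, second inversion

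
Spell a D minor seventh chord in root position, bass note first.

Spelling D minor seventh: D–F–A–C. In root position the root is bass, giving D, F, A, C from the bottom.

D, F, A, C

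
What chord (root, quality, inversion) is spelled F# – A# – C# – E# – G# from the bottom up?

F# major ninth, root position

The distinct note names are F#, A#, C#, E#, G#. Stacked in thirds they read F#–A#–C#–E#–G#, which is a major ninth chord on F#.
With the root (F#) in the bass, the chord is in root position.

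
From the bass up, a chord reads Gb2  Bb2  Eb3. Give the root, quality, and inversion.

Eb minor, first inversion

Reducing to letter names: Gb, Bb, Eb. These stack in thirds as Eb–Gb–Bb — an Eb minor triad.
Gb is the third of Eb minor; third in the bass means first inversion (figured bass 6).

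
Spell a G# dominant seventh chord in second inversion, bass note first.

D#, F#, G#, B#

G# dominant seventh is G#–B#–D#–F#. Second inversion puts the fifth (D#) in the bass, with the remaining tones above: D#, F#, G#, B#.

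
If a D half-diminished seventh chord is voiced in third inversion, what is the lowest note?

C

In third inversion the seventh is lowest. For D half-diminished seventh (D–F–Ab–C) that is C.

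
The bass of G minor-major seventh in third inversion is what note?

F#

G minor-major seventh is G–Bb–D–F#. Third inversion places the seventh in the bass: F#.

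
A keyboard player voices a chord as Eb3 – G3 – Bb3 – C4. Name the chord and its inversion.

The pitch classes Eb, G, Bb, C arrange in thirds as C–Eb–G–Bb: a C minor seventh chord.
Eb is the third of C minor seventh; third in the bass means first inversion (figured bass 6/5).

C minor seventh, first inversion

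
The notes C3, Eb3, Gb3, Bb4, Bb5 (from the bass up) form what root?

Reordering C, Eb, Gb, Bb into stacked thirds gives C–Eb–Gb–Bb; the bottom of that stack, C, is the root.

C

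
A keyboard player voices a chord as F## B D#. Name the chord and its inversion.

The pitch classes F##, B, D# arrange in thirds as B–D#–F##: a B augmented triad.
The lowest note is F##, the fifth of the chord, so this is second inversion (figured bass 6/4).

B augmented, second inversion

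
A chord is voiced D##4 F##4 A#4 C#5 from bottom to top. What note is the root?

D##

D##, F##, A#, C# are the tones of a D## diminished seventh chord (D##–F##–A#–C#), making D## the root.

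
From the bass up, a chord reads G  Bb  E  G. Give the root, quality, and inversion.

E diminished, first inversion

The pitch classes G, Bb, E arrange in thirds as E–G–Bb: an E diminished triad.
The lowest note is G, the third of the chord, so this is first inversion (figured bass 6).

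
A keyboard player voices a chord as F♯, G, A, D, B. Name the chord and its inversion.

Reducing to letter names: F#, G, A, D, B. These stack in thirds as G–B–D–F#–A — a G major ninth chord.
With the seventh (F#) in the bass, the chord is in third inversion.

G major ninth, third inversion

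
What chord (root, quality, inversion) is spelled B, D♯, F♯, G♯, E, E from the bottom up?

Reducing to letter names: B, D#, F#, G#, E. These stack in thirds as E–G#–B–D#–F# — an E major ninth chord.
B is the fifth of E major ninth; fifth in the bass means second inversion.

E major ninth, second inversion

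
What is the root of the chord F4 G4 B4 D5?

F, G, B, D are the tones of a G dominant seventh chord (G–B–D–F), making G the root.

G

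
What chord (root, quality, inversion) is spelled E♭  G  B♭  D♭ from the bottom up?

The pitch classes Eb, G, Bb, Db arrange in thirds as Eb–G–Bb–Db: an Eb dominant seventh chord.
With the root (Eb) in the bass, the chord is in root position (figured bass 7).

Eb dominant seventh, root position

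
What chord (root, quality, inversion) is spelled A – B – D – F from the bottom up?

Reducing to letter names: A, B, D, F. These stack in thirds as B–D–F–A — a B half-diminished seventh chord.
With the seventh (A) in the bass, the chord is in third inversion (figured bass 4/2).

B half-diminished seventh, third inversion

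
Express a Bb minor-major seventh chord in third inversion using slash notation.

Bbm(maj7)/A

Third inversion of Bb minor-major seventh has the seventh (A) in the bass. As a slash chord: Bbm(maj7)/A.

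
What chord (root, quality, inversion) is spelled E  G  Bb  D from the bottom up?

The pitch classes E, G, Bb, D arrange in thirds as E–G–Bb–D: an E half-diminished seventh chord.
With the root (E) in the bass, the chord is in root position (figured bass 7).

E half-diminished seventh, root position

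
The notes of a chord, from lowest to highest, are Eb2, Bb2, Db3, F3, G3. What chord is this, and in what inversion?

The pitch classes Eb, Bb, Db, F, G arrange in thirds as Eb–G–Bb–Db–F: an Eb dominant ninth chord.
Eb is the root of Eb dominant ninth; root in the bass means root position.

Eb dominant ninth, root position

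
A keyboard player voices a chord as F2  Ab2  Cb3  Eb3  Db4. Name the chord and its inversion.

The distinct note names are F, Ab, Cb, Eb, Db. Stacked in thirds they read Db–F–Ab–Cb–Eb, which is a dominant ninth chord on Db.
The lowest note is F, the third of the chord, so this is first inversion.

Db dominant ninth, first inversion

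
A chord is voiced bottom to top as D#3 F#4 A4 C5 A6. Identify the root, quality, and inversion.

The distinct note names are D#, F#, A, C. Stacked in thirds they read D#–F#–A–C, which is a diminished seventh chord on D#.
With the root (D#) in the bass, the chord is in root position (figured bass 7).

D# diminished seventh, root position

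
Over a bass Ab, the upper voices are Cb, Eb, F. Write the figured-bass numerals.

6/5

The notes Ab, Cb, Eb, F stack in thirds as F–Ab–Cb–Eb — an F half-diminished seventh chord. The bass Ab is the third, so this is first inversion: figured 6/5.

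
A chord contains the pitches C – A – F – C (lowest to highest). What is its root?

F

C, A, F are the tones of an F major triad (F–A–C), making F the root.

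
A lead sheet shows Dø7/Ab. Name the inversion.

Dø7/Ab means D half-diminished seventh with Ab in the bass. Ab is the fifth of D half-diminished seventh (D–F–Ab–C), so this is second inversion.

second inversion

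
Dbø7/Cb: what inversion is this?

third inversion

Dbø7/Cb means Db half-diminished seventh with Cb in the bass. Cb is the seventh of Db half-diminished seventh (Db–Fb–Abb–Cb), so this is third inversion.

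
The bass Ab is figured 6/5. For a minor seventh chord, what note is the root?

The figures 6/5 mean the third of the chord is in the bass. If Ab is the third of a minor seventh chord, the root is F (chord tones F–Ab–C–Eb).

F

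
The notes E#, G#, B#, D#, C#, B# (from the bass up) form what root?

C#

E#, G#, B#, D#, C# are the tones of a C# major ninth chord (C#–E#–G#–B#–D#), making C# the root.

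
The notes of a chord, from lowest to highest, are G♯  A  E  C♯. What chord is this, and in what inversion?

A major seventh, third inversion

The pitch classes G#, A, E, C# arrange in thirds as A–C#–E–G#: an A major seventh chord.
With the seventh (G#) in the bass, the chord is in third inversion (figured bass 4/2).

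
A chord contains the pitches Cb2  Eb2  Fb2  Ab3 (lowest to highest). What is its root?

Cb, Eb, Fb, Ab are the tones of an Fb major seventh chord (Fb–Ab–Cb–Eb), making Fb the root.

Fb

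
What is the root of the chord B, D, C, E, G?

C

B, D, C, E, G are the tones of a C major ninth chord (C–E–G–B–D), making C the root.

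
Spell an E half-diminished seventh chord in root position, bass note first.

Spelling E half-diminished seventh: E–G–Bb–D. In root position the root is bass, giving E, G, Bb, D from the bottom.

E, G, Bb, D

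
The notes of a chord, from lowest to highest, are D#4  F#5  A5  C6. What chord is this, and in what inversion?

D# diminished seventh, root position

The pitch classes D#, F#, A, C arrange in thirds as D#–F#–A–C: a D# diminished seventh chord.
With the root (D#) in the bass, the chord is in root position (figured bass 7).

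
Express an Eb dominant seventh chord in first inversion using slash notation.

Eb7/G

First inversion of Eb dominant seventh has the third (G) in the bass. As a slash chord: Eb7/G.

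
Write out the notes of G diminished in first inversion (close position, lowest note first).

G diminished is G–Bb–Db. First inversion puts the third (Bb) in the bass, with the remaining tones above: Bb, Db, G.

Bb, Db, G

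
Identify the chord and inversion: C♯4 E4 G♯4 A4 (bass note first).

A major seventh, first inversion

Reducing to letter names: C#, E, G#, A. These stack in thirds as A–C#–E–G# — an A major seventh chord.
C# is the third of A major seventh; third in the bass means first inversion (figured bass 6/5).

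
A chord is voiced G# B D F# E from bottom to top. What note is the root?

G#, B, D, F#, E are the tones of an E dominant ninth chord (E–G#–B–D–F#), making E the root.

E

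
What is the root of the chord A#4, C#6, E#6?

A#

A#, C#, E# are the tones of an A# minor triad (A#–C#–E#), making A# the root.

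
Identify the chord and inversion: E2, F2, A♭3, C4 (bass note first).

Reducing to letter names: E, F, Ab, C. These stack in thirds as F–Ab–C–E — an F minor-major seventh chord.
E is the seventh of F minor-major seventh; seventh in the bass means third inversion (figured bass 4/2).

F minor-major seventh, third inversion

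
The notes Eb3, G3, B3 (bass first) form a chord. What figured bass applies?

5/3

The notes Eb, G, B stack in thirds as Eb–G–B — an Eb augmented triad. The bass Eb is the root, so this is root position: figured 5/3.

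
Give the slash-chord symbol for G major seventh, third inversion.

Gmaj7/F#

Third inversion of G major seventh has the seventh (F#) in the bass. As a slash chord: Gmaj7/F#.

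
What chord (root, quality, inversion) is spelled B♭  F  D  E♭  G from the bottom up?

Eb major ninth, second inversion

The distinct note names are Bb, F, D, Eb, G. Stacked in thirds they read Eb–G–Bb–D–F, which is a major ninth chord on Eb.
The lowest note is Bb, the fifth of the chord, so this is second inversion.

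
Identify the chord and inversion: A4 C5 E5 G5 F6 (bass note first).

F major ninth, first inversion

Reducing to letter names: A, C, E, G, F. These stack in thirds as F–A–C–E–G — an F major ninth chord.
The lowest note is A, the third of the chord, so this is first inversion.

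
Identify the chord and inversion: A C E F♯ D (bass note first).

D dominant ninth, second inversion

The distinct note names are A, C, E, F#, D. Stacked in thirds they read D–F#–A–C–E, which is a dominant ninth chord on D.
The lowest note is A, the fifth of the chord, so this is second inversion.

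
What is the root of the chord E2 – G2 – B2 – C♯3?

The distinct letter names are E, G, B, C#. Arranged as a stack of thirds they read C#–E–G–B, so C# is the root (a C# half-diminished seventh chord).

C#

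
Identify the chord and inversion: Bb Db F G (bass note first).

G half-diminished seventh, first inversion

The pitch classes Bb, Db, F, G arrange in thirds as G–Bb–Db–F: a G half-diminished seventh chord.
The lowest note is Bb, the third of the chord, so this is first inversion (figured bass 6/5).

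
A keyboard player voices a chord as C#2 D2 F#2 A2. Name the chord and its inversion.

The pitch classes C#, D, F#, A arrange in thirds as D–F#–A–C#: a D major seventh chord.
The lowest note is C#, the seventh of the chord, so this is third inversion (figured bass 4/2).

D major seventh, third inversion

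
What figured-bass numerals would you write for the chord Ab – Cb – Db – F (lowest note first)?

The notes Ab, Cb, Db, F stack in thirds as Db–F–Ab–Cb — a Db dominant seventh chord. The bass Ab is the fifth, so this is second inversion: figured 4/3.

4/3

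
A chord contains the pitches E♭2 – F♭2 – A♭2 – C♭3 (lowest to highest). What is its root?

Fb

The distinct letter names are Eb, Fb, Ab, Cb. Arranged as a stack of thirds they read Fb–Ab–Cb–Eb, so Fb is the root (an Fb major seventh chord).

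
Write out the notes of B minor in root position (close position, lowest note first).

Spelling B minor: B–D–F#. In root position the root is bass, giving B, D, F# from the bottom.

B, D, F#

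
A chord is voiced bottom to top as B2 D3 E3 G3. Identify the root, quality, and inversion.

E minor seventh, second inversion

Reducing to letter names: B, D, E, G. These stack in thirds as E–G–B–D — an E minor seventh chord.
The lowest note is B, the fifth of the chord, so this is second inversion (figured bass 4/3).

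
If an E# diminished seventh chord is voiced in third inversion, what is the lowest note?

D

E# diminished seventh is E#–G#–B–D. Third inversion places the seventh in the bass: D.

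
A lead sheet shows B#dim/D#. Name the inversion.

B#dim/D# means B# diminished with D# in the bass. D# is the third of B# diminished (B#–D#–F#), so this is first inversion.

first inversion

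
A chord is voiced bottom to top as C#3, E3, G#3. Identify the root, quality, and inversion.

C# minor, root position

The distinct note names are C#, E, G#. Stacked in thirds they read C#–E–G#, which is a minor triad on C#.
With the root (C#) in the bass, the chord is in root position (figured bass 5/3).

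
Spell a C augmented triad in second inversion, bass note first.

C augmented is C–E–G#. Second inversion puts the fifth (G#) in the bass, with the remaining tones above: G#, C, E.

G#, C, E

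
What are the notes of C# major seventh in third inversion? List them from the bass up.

The chord tones are C#–E#–G#–B#. With the seventh (B#) lowest for third inversion: B#, C#, E#, G#.

B#, C#, E#, G#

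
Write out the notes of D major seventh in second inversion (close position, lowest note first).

A, C#, D, F#

D major seventh is D–F#–A–C#. Second inversion puts the fifth (A) in the bass, with the remaining tones above: A, C#, D, F#.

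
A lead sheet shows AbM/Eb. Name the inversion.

AbM/Eb means Ab major with Eb in the bass. Eb is the fifth of Ab major (Ab–C–Eb), so this is second inversion.

second inversion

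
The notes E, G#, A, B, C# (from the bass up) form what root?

A

E, G#, A, B, C# are the tones of an A major ninth chord (A–C#–E–G#–B), making A the root.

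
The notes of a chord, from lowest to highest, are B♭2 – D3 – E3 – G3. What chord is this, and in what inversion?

E half-diminished seventh, second inversion

The pitch classes Bb, D, E, G arrange in thirds as E–G–Bb–D: an E half-diminished seventh chord.
Bb is the fifth of E half-diminished seventh; fifth in the bass means second inversion (figured bass 4/3).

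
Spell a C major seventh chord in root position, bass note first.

C major seventh is C–E–G–B. Root position puts the root (C) in the bass, with the remaining tones above: C, E, G, B.

C, E, G, B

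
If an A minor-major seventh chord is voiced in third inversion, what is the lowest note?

The seventh of A minor-major seventh (A–C–E–G#) is G#; that is the bass in third inversion.

G#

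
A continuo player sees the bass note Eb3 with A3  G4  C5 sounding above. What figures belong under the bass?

4/3

The notes Eb, A, G, C stack in thirds as A–C–Eb–G — an A half-diminished seventh chord. The bass Eb is the fifth, so this is second inversion: figured 4/3.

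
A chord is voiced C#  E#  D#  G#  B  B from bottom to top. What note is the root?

The distinct letter names are C#, E#, D#, G#, B. Arranged as a stack of thirds they read C#–E#–G#–B–D#, so C# is the root (a C# dominant ninth chord).

C#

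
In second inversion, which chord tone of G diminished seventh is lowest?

Db

The fifth of G diminished seventh (G–Bb–Db–Fb) is Db; that is the bass in second inversion.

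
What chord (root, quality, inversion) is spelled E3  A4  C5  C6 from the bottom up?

A minor, second inversion

The pitch classes E, A, C arrange in thirds as A–C–E: an A minor triad.
With the fifth (E) in the bass, the chord is in second inversion (figured bass 6/4).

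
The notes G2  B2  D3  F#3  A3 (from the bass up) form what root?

G

G, B, D, F#, A are the tones of a G major ninth chord (G–B–D–F#–A), making G the root.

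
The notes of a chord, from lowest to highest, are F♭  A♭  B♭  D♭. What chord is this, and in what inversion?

The distinct note names are Fb, Ab, Bb, Db. Stacked in thirds they read Bb–Db–Fb–Ab, which is a half-diminished seventh chord on Bb.
The lowest note is Fb, the fifth of the chord, so this is second inversion (figured bass 4/3).

Bb half-diminished seventh, second inversion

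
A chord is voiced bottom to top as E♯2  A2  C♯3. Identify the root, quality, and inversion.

The distinct note names are E#, A, C#. Stacked in thirds they read A–C#–E#, which is an augmented triad on A.
With the fifth (E#) in the bass, the chord is in second inversion (figured bass 6/4).

A augmented, second inversion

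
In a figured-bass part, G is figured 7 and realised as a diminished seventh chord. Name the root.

G

The figures 7 mean the root of the chord is in the bass. If G is the root of a diminished seventh chord, the root is G (chord tones G–Bb–Db–Fb).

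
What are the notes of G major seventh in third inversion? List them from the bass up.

G major seventh is G–B–D–F#. Third inversion puts the seventh (F#) in the bass, with the remaining tones above: F#, G, B, D.

F#, G, B, D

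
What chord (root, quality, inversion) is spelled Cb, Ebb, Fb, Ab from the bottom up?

Fb dominant seventh, second inversion

The pitch classes Cb, Ebb, Fb, Ab arrange in thirds as Fb–Ab–Cb–Ebb: an Fb dominant seventh chord.
With the fifth (Cb) in the bass, the chord is in second inversion (figured bass 4/3).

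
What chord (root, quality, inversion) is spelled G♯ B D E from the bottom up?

E dominant seventh, first inversion

The distinct note names are G#, B, D, E. Stacked in thirds they read E–G#–B–D, which is a dominant seventh chord on E.
G# is the third of E dominant seventh; third in the bass means first inversion (figured bass 6/5).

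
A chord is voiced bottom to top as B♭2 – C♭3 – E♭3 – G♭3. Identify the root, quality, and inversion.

Cb major seventh, third inversion

Reducing to letter names: Bb, Cb, Eb, Gb. These stack in thirds as Cb–Eb–Gb–Bb — a Cb major seventh chord.
The lowest note is Bb, the seventh of the chord, so this is third inversion (figured bass 4/2).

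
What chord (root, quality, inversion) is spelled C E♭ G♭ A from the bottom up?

The pitch classes C, Eb, Gb, A arrange in thirds as A–C–Eb–Gb: an A diminished seventh chord.
The lowest note is C, the third of the chord, so this is first inversion (figured bass 6/5).

A diminished seventh, first inversion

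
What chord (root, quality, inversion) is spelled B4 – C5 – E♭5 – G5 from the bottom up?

Reducing to letter names: B, C, Eb, G. These stack in thirds as C–Eb–G–B — a C minor-major seventh chord.
With the seventh (B) in the bass, the chord is in third inversion (figured bass 4/2).

C minor-major seventh, third inversion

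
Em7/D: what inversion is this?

Em7/D means E minor seventh with D in the bass. D is the seventh of E minor seventh (E–G–B–D), so this is third inversion.

third inversion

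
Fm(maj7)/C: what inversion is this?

second inversion

Fm(maj7)/C means F minor-major seventh with C in the bass. C is the fifth of F minor-major seventh (F–Ab–C–E), so this is second inversion.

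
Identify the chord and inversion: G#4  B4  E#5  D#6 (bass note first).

E# half-diminished seventh, first inversion

The pitch classes G#, B, E#, D# arrange in thirds as E#–G#–B–D#: an E# half-diminished seventh chord.
The lowest note is G#, the third of the chord, so this is first inversion (figured bass 6/5).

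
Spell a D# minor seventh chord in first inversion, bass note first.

F#, A#, C#, D#

Spelling D# minor seventh: D#–F#–A#–C#. In first inversion the third is bass, giving F#, A#, C#, D# from the bottom.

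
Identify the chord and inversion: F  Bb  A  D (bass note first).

The distinct note names are F, Bb, A, D. Stacked in thirds they read Bb–D–F–A, which is a major seventh chord on Bb.
With the fifth (F) in the bass, the chord is in second inversion (figured bass 4/3).

Bb major seventh, second inversion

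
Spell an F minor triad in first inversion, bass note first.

The chord tones are F–Ab–C. With the third (Ab) lowest for first inversion: Ab, C, F.

Ab, C, F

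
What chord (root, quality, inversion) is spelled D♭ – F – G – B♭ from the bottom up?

G half-diminished seventh, second inversion

The pitch classes Db, F, G, Bb arrange in thirds as G–Bb–Db–F: a G half-diminished seventh chord.
Db is the fifth of G half-diminished seventh; fifth in the bass means second inversion (figured bass 4/3).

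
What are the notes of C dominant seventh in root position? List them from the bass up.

C, E, G, Bb

Spelling C dominant seventh: C–E–G–Bb. In root position the root is bass, giving C, E, G, Bb from the bottom.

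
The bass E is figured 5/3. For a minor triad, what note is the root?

E

The figures 5/3 mean the root of the chord is in the bass. If E is the root of a minor triad, the root is E (chord tones E–G–B).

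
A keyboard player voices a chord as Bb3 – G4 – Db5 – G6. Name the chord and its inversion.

Reducing to letter names: Bb, G, Db. These stack in thirds as G–Bb–Db — a G diminished triad.
The lowest note is Bb, the third of the chord, so this is first inversion (figured bass 6).

G diminished, first inversion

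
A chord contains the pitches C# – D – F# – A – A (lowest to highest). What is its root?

D

Reordering C#, D, F#, A into stacked thirds gives D–F#–A–C#; the bottom of that stack, D, is the root.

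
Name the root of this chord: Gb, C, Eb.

Gb, C, Eb are the tones of a C diminished triad (C–Eb–Gb), making C the root.

C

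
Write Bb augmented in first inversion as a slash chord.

First inversion of Bb augmented has the third (D) in the bass. As a slash chord: Bbaug/D.

Bbaug/D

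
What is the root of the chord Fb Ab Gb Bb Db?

Gb

Reordering Fb, Ab, Gb, Bb, Db into stacked thirds gives Gb–Bb–Db–Fb–Ab; the bottom of that stack, Gb, is the root.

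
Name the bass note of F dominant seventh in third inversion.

The seventh of F dominant seventh (F–A–C–Eb) is Eb; that is the bass in third inversion.

Eb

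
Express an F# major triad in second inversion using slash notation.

F#maj/C#

Second inversion of F# major has the fifth (C#) in the bass. As a slash chord: F#maj/C#.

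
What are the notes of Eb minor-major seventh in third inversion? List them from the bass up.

Spelling Eb minor-major seventh: Eb–Gb–Bb–D. In third inversion the seventh is bass, giving D, Eb, Gb, Bb from the bottom.

D, Eb, Gb, Bb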